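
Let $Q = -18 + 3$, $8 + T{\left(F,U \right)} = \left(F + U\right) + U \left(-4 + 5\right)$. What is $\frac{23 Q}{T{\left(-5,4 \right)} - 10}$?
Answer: $23$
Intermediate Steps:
$T{\left(F,U \right)} = -8 + F + 2 U$ ($T{\left(F,U \right)} = -8 + \left(\left(F + U\right) + U \left(-4 + 5\right)\right) = -8 + \left(\left(F + U\right) + U 1\right) = -8 + \left(\left(F + U\right) + U\right) = -8 + \left(F + 2 U\right) = -8 + F + 2 U$)
$Q = -15$
$\frac{23 Q}{T{\left(-5,4 \right)} - 10} = \frac{23 \left(-15\right)}{\left(-8 - 5 + 2 \cdot 4\right) - 10} = - \frac{345}{\left(-8 - 5 + 8\right) - 10} = - \frac{345}{-5 - 10} = - \frac{345}{-15} = \left(-345\right) \left(- \frac{1}{15}\right) = 23$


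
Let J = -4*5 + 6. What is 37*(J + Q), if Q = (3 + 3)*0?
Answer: -518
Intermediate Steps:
J = -14 (J = -20 + 6 = -14)
Q = 0 (Q = 6*0 = 0)
37*(J + Q) = 37*(-14 + 0) = 37*(-14) = -518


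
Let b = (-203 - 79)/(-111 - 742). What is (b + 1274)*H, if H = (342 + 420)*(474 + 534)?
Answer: 834923424384/853 ≈ 9.7881e+8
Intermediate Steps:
H = 768096 (H = 762*1008 = 768096)
b = 282/853 (b = -282/(-853) = -282*(-1/853) = 282/853 ≈ 0.33060)
(b + 1274)*H = (282/853 + 1274)*768096 = (1087004/853)*768096 = 834923424384/853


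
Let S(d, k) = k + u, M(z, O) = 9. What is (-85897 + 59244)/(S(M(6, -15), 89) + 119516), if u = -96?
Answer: -26653/119509 ≈ -0.22302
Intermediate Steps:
S(d, k) = -96 + k (S(d, k) = k - 96 = -96 + k)
(-85897 + 59244)/(S(M(6, -15), 89) + 119516) = (-85897 + 59244)/((-96 + 89) + 119516) = -26653/(-7 + 119516) = -26653/119509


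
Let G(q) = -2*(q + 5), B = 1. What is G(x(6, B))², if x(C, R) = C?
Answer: 484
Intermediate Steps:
G(q) = -10 - 2*q (G(q) = -2*(5 + q) = -10 - 2*q)
G(x(6, B))² = (-10 - 2*6)² = (-10 - 12)² = (-22)² = 484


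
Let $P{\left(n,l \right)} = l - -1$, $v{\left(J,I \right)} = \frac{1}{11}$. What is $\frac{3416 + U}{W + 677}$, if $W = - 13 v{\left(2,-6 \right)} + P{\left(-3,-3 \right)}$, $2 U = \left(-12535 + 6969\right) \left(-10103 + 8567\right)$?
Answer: $\frac{11764786}{1853} \approx 6349.0$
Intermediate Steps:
$v{\left(J,I \right)} = \frac{1}{11}$
$U = 4274688$ ($U = \frac{\left(-12535 + 6969\right) \left(-10103 + 8567\right)}{2} = \frac{\left(-5566\right) \left(-1536\right)}{2} = \frac{1}{2} \cdot 8549376 = 4274688$)
$P{\left(n,l \right)} = 1 + l$ ($P{\left(n,l \right)} = l + 1 = 1 + l$)
$W = - \frac{35}{11}$ ($W = \left(-13\right) \frac{1}{11} + \left(1 - 3\right) = - \frac{13}{11} - 2 = - \frac{35}{11} \approx -3.1818$)
$\frac{3416 + U}{W + 677} = \frac{3416 + 4274688}{- \frac{35}{11} + 677} = \frac{4278104}{\frac{7412}{11}} = 4278104 \cdot \frac{11}{7412} = \frac{11764786}{1853}$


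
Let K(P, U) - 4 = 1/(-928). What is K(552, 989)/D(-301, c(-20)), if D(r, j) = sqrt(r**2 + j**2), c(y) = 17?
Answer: 3711*sqrt(90890)/84345920 ≈ 0.013264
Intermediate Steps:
K(P, U) = 3711/928 (K(P, U) = 4 + 1/(-928) = 4 - 1/928 = 3711/928)
D(r, j) = sqrt(j**2 + r**2)
K(552, 989)/D(-301, c(-20)) = 3711/(928*(sqrt(17**2 + (-301)**2))) = 3711/(928*(sqrt(289 + 90601))) = 3711/(928*(sqrt(90890))) = 3711*(sqrt(90890)/90890)/928 = 3711*sqrt(90890)/84345920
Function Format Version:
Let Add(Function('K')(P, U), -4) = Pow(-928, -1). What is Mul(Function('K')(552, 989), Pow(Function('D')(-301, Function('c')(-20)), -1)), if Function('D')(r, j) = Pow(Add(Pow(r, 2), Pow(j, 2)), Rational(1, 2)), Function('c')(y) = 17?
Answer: Mul(Rational(3711, 84345920), Pow(90890, Rational(1, 2))) ≈ 0.013264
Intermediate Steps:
Function('K')(P, U) = Rational(3711, 928) (Function('K')(P, U) = Add(4, Pow(-928, -1)) = Add(4, Rational(-1, 928)) = Rational(3711, 928))
Function('D')(r, j) = Pow(Add(Pow(j, 2), Pow(r, 2)), Rational(1, 2))
Mul(Function('K')(552, 989), Pow(Function('D')(-301, Function('c')(-20)), -1)) = Mul(Rational(3711, 928), Pow(Pow(Add(Pow(17, 2), Pow(-301, 2)), Rational(1, 2)), -1)) = Mul(Rational(3711, 928), Pow(Pow(Add(289, 90601), Rational(1, 2)), -1)) = Mul(Rational(3711, 928), Pow(Pow(90890, Rational(1, 2)), -1)) = Mul(Rational(3711, 928), Mul(Rational(1, 90890), Pow(90890, Rational(1, 2)))) = Mul(Rational(3711, 84345920), Pow(90890, Rational(1, 2)))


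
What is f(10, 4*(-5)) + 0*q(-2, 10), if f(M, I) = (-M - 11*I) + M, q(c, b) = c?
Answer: 220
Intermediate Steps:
f(M, I) = -11*I
f(10, 4*(-5)) + 0*q(-2, 10) = -44*(-5) + 0*(-2) = -11*(-20) + 0 = 220 + 0 = 220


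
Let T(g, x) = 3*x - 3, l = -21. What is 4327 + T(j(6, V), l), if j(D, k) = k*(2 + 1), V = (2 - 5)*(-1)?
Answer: 4261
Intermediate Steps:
V = 3 (V = -3*(-1) = 3)
j(D, k) = 3*k (j(D, k) = k*3 = 3*k)
T(g, x) = -3 + 3*x
4327 + T(j(6, V), l) = 4327 + (-3 + 3*(-21)) = 4327 + (-3 - 63) = 4327 - 66 = 4261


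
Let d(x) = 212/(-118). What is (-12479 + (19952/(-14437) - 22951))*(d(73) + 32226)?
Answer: -972521587874536/851783 ≈ -1.1417e+9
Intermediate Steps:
d(x) = -106/59 (d(x) = 212*(-1/118) = -106/59)
(-12479 + (19952/(-14437) - 22951))*(d(73) + 32226) = (-12479 + (19952/(-14437) - 22951))*(-106/59 + 32226) = (-12479 + (19952*(-1/14437) - 22951))*(1901228/59) = (-12479 + (-19952/14437 - 22951))*(1901228/59) = (-12479 - 331363539/14437)*(1901228/59) = -511522862/14437*1901228/59 = -972521587874536/851783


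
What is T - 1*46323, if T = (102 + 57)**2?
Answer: -21042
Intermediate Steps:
T = 25281 (T = 159**2 = 25281)
T - 1*46323 = 25281 - 1*46323 = 25281 - 46323 = -21042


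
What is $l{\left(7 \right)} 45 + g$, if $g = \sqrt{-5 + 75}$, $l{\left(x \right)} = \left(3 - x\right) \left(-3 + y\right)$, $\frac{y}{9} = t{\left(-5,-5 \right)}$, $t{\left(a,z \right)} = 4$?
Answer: $-5940 + \sqrt{70} \approx -5931.6$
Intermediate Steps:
$y = 36$ ($y = 9 \cdot 4 = 36$)
$l{\left(x \right)} = 99 - 33 x$ ($l{\left(x \right)} = \left(3 - x\right) \left(-3 + 36\right) = \left(3 - x\right) 33 = 99 - 33 x$)
$g = \sqrt{70} \approx 8.3666$
$l{\left(7 \right)} 45 + g = \left(99 - 231\right) 45 + \sqrt{70} = \left(-132\right) 45 + \sqrt{70} = -5940 + \sqrt{70}$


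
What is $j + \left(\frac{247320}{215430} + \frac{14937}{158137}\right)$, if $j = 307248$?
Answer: $\frac{348906646908681}{1135581797} \approx 3.0725 \cdot 10^{5}$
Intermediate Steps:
$j + \left(\frac{247320}{215430} + \frac{14937}{158137}\right) = 307248 + \left(\frac{247320}{215430} + \frac{14937}{158137}\right) = 307248 + \left(247320 \cdot \frac{1}{215430} + 14937 \cdot \frac{1}{158137}\right) = 307248 + \left(\frac{8244}{7181} + \frac{14937}{158137}\right) = 307248 + \frac{1410944025}{1135581797} = \frac{348906646908681}{1135581797}$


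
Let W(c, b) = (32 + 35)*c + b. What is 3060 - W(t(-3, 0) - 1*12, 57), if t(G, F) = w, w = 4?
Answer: 3539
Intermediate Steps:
t(G, F) = 4
W(c, b) = b + 67*c (W(c, b) = 67*c + b = b + 67*c)
3060 - W(t(-3, 0) - 1*12, 57) = 3060 - (57 + 67*(4 - 1*12)) = 3060 - (57 + 67*(4 - 12)) = 3060 - (57 + 67*(-8)) = 3060 - (57 - 536) = 3060 - 1*(-479) = 3060 + 479 = 3539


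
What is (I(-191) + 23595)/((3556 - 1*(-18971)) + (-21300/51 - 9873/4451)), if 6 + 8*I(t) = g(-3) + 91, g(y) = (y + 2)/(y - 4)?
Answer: 25006354493/23418927952 ≈ 1.0678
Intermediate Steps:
g(y) = (2 + y)/(-4 + y)
I(t) = 149/14 (I(t) = -3/4 + ((2 - 3)/(-4 - 3) + 91)/8 = -3/4 + (-1/(-7) + 91)/8 = -3/4 + (-1/7*(-1) + 91)/8 = -3/4 + (1/7 + 91)/8 = -3/4 + (1/8)*(638/7) = -3/4 + 319/28 = 149/14)
(I(-191) + 23595)/((3556 - 1*(-18971)) + (-21300/51 - 9873/4451)) = (149/14 + 23595)/((3556 - 1*(-18971)) + (-21300/51 - 9873/4451)) = 330479/(14*((3556 + 18971) + (-21300*1/51 - 9873*1/4451))) = 330479/(14*(22527 + (-7100/17 - 9873/4451))) = 330479/(14*(22527 - 31769941/75667)) = 330479/(14*(1672780568/75667)) = (330479/14)*(75667/1672780568) = 25006354493/23418927952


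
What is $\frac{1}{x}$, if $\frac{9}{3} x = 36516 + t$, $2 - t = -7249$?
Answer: $\frac{1}{14589} \approx 6.8545 \cdot 10^{-5}$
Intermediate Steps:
$t = 7251$ ($t = 2 - -7249 = 2 + 7249 = 7251$)
$x = 14589$ ($x = \frac{36516 + 7251}{3} = \frac{1}{3} \cdot 43767 = 14589$)
$\frac{1}{x} = \frac{1}{14589}$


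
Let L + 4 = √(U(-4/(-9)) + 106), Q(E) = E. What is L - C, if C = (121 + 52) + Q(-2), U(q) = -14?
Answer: -175 + 2*√23 ≈ -165.41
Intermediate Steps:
L = -4 + 2*√23 (L = -4 + √(-14 + 106) = -4 + √92 = -4 + 2*√23 ≈ 5.5917)
C = 171 (C = (121 + 52) - 2 = 173 - 2 = 171)
L - C = (-4 + 2*√23) - 1*171 = (-4 + 2*√23) - 171 = -175 + 2*√23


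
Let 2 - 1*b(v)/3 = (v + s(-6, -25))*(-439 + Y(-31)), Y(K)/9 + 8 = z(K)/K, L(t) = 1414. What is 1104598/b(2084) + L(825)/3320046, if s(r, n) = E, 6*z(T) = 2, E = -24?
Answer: 412410343082/1177847739351 ≈ 0.35014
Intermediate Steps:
z(T) = ⅓ (z(T) = (⅙)*2 = ⅓)
s(r, n) = -24
Y(K) = -72 + 3/K (Y(K) = -72 + 9*(1/(3*K)) = -72 + 3/K)
b(v) = -1140582/31 + 47532*v/31 (b(v) = 6 - 3*(v - 24)*(-439 + (-72 + 3/(-31))) = 6 - 3*(-24 + v)*(-439 + (-72 + 3*(-1/31))) = 6 - 3*(-24 + v)*(-439 + (-72 - 3/31)) = 6 - 3*(-24 + v)*(-439 - 2235/31) = 6 - 3*(-24 + v)*(-15844)/31 = 6 - 3*(380256/31 - 15844*v/31) = 6 + (-1140768/31 + 47532*v/31) = -1140582/31 + 47532*v/31)
1104598/b(2084) + L(825)/3320046 = 1104598/(-1140582/31 + (47532/31)*2084) + 1414/3320046 = 1104598/(-1140582/31 + 99056688/31) + 1414*(1/3320046) = 1104598/(97916106/31) + 707/1660023 = 1104598*(31/97916106) + 707/1660023 = 744403/2128611 + 707/1660023 = 412410343082/1177847739351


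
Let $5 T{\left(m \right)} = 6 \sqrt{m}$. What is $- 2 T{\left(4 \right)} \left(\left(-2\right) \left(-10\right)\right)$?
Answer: $-96$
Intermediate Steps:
$T{\left(m \right)} = \frac{6 \sqrt{m}}{5}$
$- 2 T{\left(4 \right)} \left(\left(-2\right) \left(-10\right)\right) = - 2 \frac{6 \sqrt{4}}{5} \left(\left(-2\right) \left(-10\right)\right) = - 2 \cdot \frac{6}{5} \cdot 2 \cdot 20 = \left(-2\right) \frac{12}{5} \cdot 20 = \left(- \frac{24}{5}\right) 20 = -96$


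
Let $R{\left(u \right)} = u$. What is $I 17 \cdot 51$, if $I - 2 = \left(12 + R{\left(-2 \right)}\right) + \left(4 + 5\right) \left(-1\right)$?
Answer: $2601$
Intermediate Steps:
$I = 3$ ($I = 2 + \left(\left(12 - 2\right) + \left(4 + 5\right) \left(-1\right)\right) = 2 + \left(10 + 9 \left(-1\right)\right) = 2 + \left(10 - 9\right) = 2 + 1 = 3$)
$I 17 \cdot 51 = 3 \cdot 17 \cdot 51 = 51 \cdot 51 = 2601$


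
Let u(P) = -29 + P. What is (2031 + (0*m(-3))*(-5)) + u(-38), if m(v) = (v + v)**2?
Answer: 1964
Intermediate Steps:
m(v) = 4*v**2 (m(v) = (2*v)**2 = 4*v**2)
(2031 + (0*m(-3))*(-5)) + u(-38) = (2031 + (0*(4*(-3)**2))*(-5)) + (-29 - 38) = (2031 + (0*(4*9))*(-5)) - 67 = (2031 + (0*36)*(-5)) - 67 = (2031 + 0*(-5)) - 67 = (2031 + 0) - 67 = 2031 - 67 = 1964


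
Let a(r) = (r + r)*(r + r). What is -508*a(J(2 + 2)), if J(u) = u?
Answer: -32512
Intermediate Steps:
a(r) = 4*r² (a(r) = (2*r)*(2*r) = 4*r²)
-508*a(J(2 + 2)) = -2032*(2 + 2)² = -2032*4² = -2032*16 = -508*64 = -32512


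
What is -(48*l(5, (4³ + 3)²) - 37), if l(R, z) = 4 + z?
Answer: -215627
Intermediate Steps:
-(48*l(5, (4³ + 3)²) - 37) = -(48*(4 + (4³ + 3)²) - 37) = -(48*(4 + (64 + 3)²) - 37) = -(48*(4 + 67²) - 37) = -(48*(4 + 4489) - 37) = -(48*4493 - 37) = -(215664 - 37) = -1*215627 = -215627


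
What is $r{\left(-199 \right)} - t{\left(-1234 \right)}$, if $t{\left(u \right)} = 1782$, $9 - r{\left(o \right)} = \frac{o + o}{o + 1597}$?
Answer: $- \frac{1239128}{699} \approx -1772.7$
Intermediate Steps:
$r{\left(o \right)} = 9 - \frac{2 o}{1597 + o}$ ($r{\left(o \right)} = 9 - \frac{o + o}{o + 1597} = 9 - \frac{2 o}{1597 + o}$)
$r{\left(-199 \right)} - t{\left(-1234 \right)} = \frac{14373 + 7 \left(-199\right)}{1597 - 199} - 1782 = \frac{14373 - 1393}{1398} - 1782 = \frac{1}{1398} \cdot 12980 - 1782 = \frac{6490}{699} - 1782 = - \frac{1239128}{699}$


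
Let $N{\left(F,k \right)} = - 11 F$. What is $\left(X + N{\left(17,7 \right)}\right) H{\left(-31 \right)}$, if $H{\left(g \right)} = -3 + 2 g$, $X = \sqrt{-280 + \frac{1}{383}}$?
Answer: $12155 - \frac{65 i \sqrt{41072537}}{383} \approx 12155.0 - 1087.7 i$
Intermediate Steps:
$X = \frac{i \sqrt{41072537}}{383}$ ($X = \sqrt{-280 + \frac{1}{383}} = \sqrt{- \frac{107239}{383}} = \frac{i \sqrt{41072537}}{383} \approx 16.733 i$)
$\left(X + N{\left(17,7 \right)}\right) H{\left(-31 \right)} = \left(\frac{i \sqrt{41072537}}{383} - 187\right) \left(-3 + 2 \left(-31\right)\right) = \left(\frac{i \sqrt{41072537}}{383} - 187\right) \left(-3 - 62\right) = \left(-187 + \frac{i \sqrt{41072537}}{383}\right) \left(-65\right) = 12155 - \frac{65 i \sqrt{41072537}}{383}$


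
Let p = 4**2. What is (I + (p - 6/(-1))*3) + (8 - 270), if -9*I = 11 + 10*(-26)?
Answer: -505/3 ≈ -168.33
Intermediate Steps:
I = 83/3 (I = -(11 + 10*(-26))/9 = -(11 - 260)/9 = -1/9*(-249) = 83/3 ≈ 27.667)
p = 16
(I + (p - 6/(-1))*3) + (8 - 270) = (83/3 + (16 - 6/(-1))*3) + (8 - 270) = (83/3 + (16 - 6*(-1))*3) - 262 = (83/3 + (16 + 6)*3) - 262 = (83/3 + 22*3) - 262 = (83/3 + 66) - 262 = 281/3 - 262 = -505/3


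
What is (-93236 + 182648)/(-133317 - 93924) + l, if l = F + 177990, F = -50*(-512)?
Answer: 15421301926/75747 ≈ 2.0359e+5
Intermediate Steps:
F = 25600
l = 203590 (l = 25600 + 177990 = 203590)
(-93236 + 182648)/(-133317 - 93924) + l = (-93236 + 182648)/(-133317 - 93924) + 203590 = 89412/(-227241) + 203590 = 89412*(-1/227241) + 203590 = -29804/75747 + 203590 = 15421301926/75747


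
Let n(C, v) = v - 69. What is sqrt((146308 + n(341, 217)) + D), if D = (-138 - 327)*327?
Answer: I*sqrt(5599) ≈ 74.826*I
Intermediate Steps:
n(C, v) = -69 + v
D = -152055 (D = -465*327 = -152055)
sqrt((146308 + n(341, 217)) + D) = sqrt((146308 + (-69 + 217)) - 152055) = sqrt((146308 + 148) - 152055) = sqrt(146456 - 152055) = sqrt(-5599) = I*sqrt(5599)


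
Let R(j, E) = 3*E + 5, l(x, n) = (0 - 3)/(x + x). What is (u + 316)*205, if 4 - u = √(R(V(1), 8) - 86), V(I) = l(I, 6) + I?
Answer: 65600 - 205*I*√57 ≈ 65600.0 - 1547.7*I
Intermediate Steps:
l(x, n) = -3/(2*x) (l(x, n) = -3*1/(2*x) = -3/(2*x))
V(I) = I - 3/(2*I) (V(I) = -3/(2*I) + I = I - 3/(2*I))
R(j, E) = 5 + 3*E
u = 4 - I*√57 (u = 4 - √((5 + 3*8) - 86) = 4 - √((5 + 24) - 86) = 4 - √(29 - 86) = 4 - √(-57) = 4 - I*√57 ≈ 4.0 - 7.5498*I)
(u + 316)*205 = ((4 - I*√57) + 316)*205 = (320 - I*√57)*205 = 65600 - 205*I*√57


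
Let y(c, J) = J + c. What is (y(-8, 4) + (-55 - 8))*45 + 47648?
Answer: 44633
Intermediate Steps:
(y(-8, 4) + (-55 - 8))*45 + 47648 = ((4 - 8) + (-55 - 8))*45 + 47648 = (-4 - 63)*45 + 47648 = -67*45 + 47648 = -3015 + 47648 = 44633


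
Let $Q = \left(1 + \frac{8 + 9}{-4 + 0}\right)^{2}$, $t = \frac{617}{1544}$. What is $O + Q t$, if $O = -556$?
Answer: $- \frac{13631151}{24704} \approx -551.78$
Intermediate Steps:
$t = \frac{617}{1544}$ ($t = 617 \cdot \frac{1}{1544} = \frac{617}{1544} \approx 0.39961$)
$Q = \frac{169}{16}$ ($Q = \left(1 + \frac{17}{-4}\right)^{2} = \left(1 + 17 \left(- \frac{1}{4}\right)\right)^{2} = \left(1 - \frac{17}{4}\right)^{2} = \left(- \frac{13}{4}\right)^{2} = \frac{169}{16} \approx 10.563$)
$O + Q t = -556 + \frac{169}{16} \cdot \frac{617}{1544} = -556 + \frac{104273}{24704} = - \frac{13631151}{24704}$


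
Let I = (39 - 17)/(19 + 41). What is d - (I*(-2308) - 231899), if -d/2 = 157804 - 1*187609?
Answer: 4385329/15 ≈ 2.9236e+5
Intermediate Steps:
d = 59610 (d = -2*(157804 - 1*187609) = -2*(157804 - 187609) = -2*(-29805) = 59610)
I = 11/30 (I = 22/60 = 22*(1/60) = 11/30 ≈ 0.36667)
d - (I*(-2308) - 231899) = 59610 - ((11/30)*(-2308) - 231899) = 59610 - (-12694/15 - 231899) = 59610 - 1*(-3491179/15) = 59610 + 3491179/15 = 4385329/15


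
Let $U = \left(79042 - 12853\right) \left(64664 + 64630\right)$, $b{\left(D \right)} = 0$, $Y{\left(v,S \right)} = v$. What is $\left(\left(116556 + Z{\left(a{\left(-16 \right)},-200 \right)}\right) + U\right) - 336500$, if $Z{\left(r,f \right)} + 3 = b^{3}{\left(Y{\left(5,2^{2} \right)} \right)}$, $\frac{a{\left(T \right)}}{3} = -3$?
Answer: $8557620619$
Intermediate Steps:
$a{\left(T \right)} = -9$ ($a{\left(T \right)} = 3 \left(-3\right) = -9$)
$U = 8557840566$ ($U = 66189 \cdot 129294 = 8557840566$)
$Z{\left(r,f \right)} = -3$ ($Z{\left(r,f \right)} = -3 + 0^{3} = -3 + 0 = -3$)
$\left(\left(116556 + Z{\left(a{\left(-16 \right)},-200 \right)}\right) + U\right) - 336500 = \left(\left(116556 - 3\right) + 8557840566\right) - 336500 = \left(116553 + 8557840566\right) - 336500 = 8557957119 - 336500 = 8557620619$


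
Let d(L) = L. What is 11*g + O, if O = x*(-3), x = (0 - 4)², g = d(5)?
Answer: 7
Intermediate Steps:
g = 5
x = 16 (x = (-4)² = 16)
O = -48 (O = 16*(-3) = -48)
11*g + O = 11*5 - 48 = 55 - 48 = 7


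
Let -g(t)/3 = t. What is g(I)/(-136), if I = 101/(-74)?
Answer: -303/10064 ≈ -0.030107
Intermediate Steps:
I = -101/74 (I = 101*(-1/74) = -101/74 ≈ -1.3649)
g(t) = -3*t
g(I)/(-136) = -3*(-101/74)/(-136) = (303/74)*(-1/136) = -303/10064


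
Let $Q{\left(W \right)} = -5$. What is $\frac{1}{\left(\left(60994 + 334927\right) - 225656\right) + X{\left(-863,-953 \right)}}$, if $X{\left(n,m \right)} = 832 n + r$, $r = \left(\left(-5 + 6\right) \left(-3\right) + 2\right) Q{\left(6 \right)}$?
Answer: $- \frac{1}{547746} \approx -1.8257 \cdot 10^{-6}$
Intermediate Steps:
$r = 5$ ($r = \left(\left(-5 + 6\right) \left(-3\right) + 2\right) \left(-5\right) = \left(1 \left(-3\right) + 2\right) \left(-5\right) = \left(-3 + 2\right) \left(-5\right) = \left(-1\right) \left(-5\right) = 5$)
$X{\left(n,m \right)} = 5 + 832 n$ ($X{\left(n,m \right)} = 832 n + 5 = 5 + 832 n$)
$\frac{1}{\left(\left(60994 + 334927\right) - 225656\right) + X{\left(-863,-953 \right)}} = \frac{1}{\left(\left(60994 + 334927\right) - 225656\right) + \left(5 + 832 \left(-863\right)\right)} = \frac{1}{\left(395921 - 225656\right) + \left(5 - 718016\right)} = \frac{1}{170265 - 718011} = \frac{1}{-547746} = - \frac{1}{547746}$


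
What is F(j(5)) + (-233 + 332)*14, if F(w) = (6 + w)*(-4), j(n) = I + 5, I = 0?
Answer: 1342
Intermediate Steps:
j(n) = 5 (j(n) = 0 + 5 = 5)
F(w) = -24 - 4*w
F(j(5)) + (-233 + 332)*14 = (-24 - 4*5) + (-233 + 332)*14 = (-24 - 20) + 99*14 = -44 + 1386 = 1342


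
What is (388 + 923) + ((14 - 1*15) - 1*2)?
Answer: 1308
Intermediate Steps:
(388 + 923) + ((14 - 1*15) - 1*2) = 1311 + ((14 - 15) - 2) = 1311 + (-1 - 2) = 1311 - 3 = 1308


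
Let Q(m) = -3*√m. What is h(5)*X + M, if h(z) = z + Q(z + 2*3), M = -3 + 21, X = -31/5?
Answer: -13 + 93*√11/5 ≈ 48.689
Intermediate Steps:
X = -31/5 (X = -31*⅕ = -31/5 ≈ -6.2000)
M = 18
h(z) = z - 3*√(6 + z) (h(z) = z - 3*√(z + 2*3) = z - 3*√(z + 6) = z - 3*√(6 + z))
h(5)*X + M = (5 - 3*√(6 + 5))*(-31/5) + 18 = (5 - 3*√11)*(-31/5) + 18 = (-31 + 93*√11/5) + 18 = -13 + 93*√11/5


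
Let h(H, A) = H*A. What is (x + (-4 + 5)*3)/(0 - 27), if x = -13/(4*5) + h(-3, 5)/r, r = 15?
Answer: -1/20 ≈ -0.050000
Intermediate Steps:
h(H, A) = A*H
x = -33/20 (x = -13/(4*5) + (5*(-3))/15 = -13/20 - 15*1/15 = -13*1/20 - 1 = -13/20 - 1 = -33/20 ≈ -1.6500)
(x + (-4 + 5)*3)/(0 - 27) = (-33/20 + (-4 + 5)*3)/(0 - 27) = (-33/20 + 1*3)/(-27) = (-33/20 + 3)*(-1/27) = (27/20)*(-1/27) = -1/20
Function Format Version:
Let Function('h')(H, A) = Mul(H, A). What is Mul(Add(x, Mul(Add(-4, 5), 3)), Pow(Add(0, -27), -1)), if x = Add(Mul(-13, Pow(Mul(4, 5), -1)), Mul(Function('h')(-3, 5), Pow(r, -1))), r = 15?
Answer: Rational(-1, 20) ≈ -0.050000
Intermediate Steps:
Function('h')(H, A) = Mul(A, H)
x = Rational(-33, 20) (x = Add(Mul(-13, Pow(Mul(4, 5), -1)), Mul(Mul(5, -3), Pow(15, -1))) = Add(Mul(-13, Pow(20, -1)), Mul(-15, Rational(1, 15))) = Add(Mul(-13, Rational(1, 20)), -1) = Add(Rational(-13, 20), -1) = Rational(-33, 20) ≈ -1.6500)
Mul(Add(x, Mul(Add(-4, 5), 3)), Pow(Add(0, -27), -1)) = Mul(Add(Rational(-33, 20), Mul(Add(-4, 5), 3)), Pow(Add(0, -27), -1)) = Mul(Add(Rational(-33, 20), Mul(1, 3)), Pow(-27, -1)) = Mul(Add(Rational(-33, 20), 3), Rational(-1, 27)) = Mul(Rational(27, 20), Rational(-1, 27)) = Rational(-1, 20)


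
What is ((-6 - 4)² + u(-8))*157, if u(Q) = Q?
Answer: 14444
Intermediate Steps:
((-6 - 4)² + u(-8))*157 = ((-6 - 4)² - 8)*157 = ((-10)² - 8)*157 = (100 - 8)*157 = 92*157 = 14444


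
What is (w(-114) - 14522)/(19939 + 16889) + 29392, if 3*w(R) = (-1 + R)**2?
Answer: 3247315387/110484 ≈ 29392.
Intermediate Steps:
w(R) = (-1 + R)**2/3
(w(-114) - 14522)/(19939 + 16889) + 29392 = ((-1 - 114)**2/3 - 14522)/(19939 + 16889) + 29392 = ((1/3)*(-115)**2 - 14522)/36828 + 29392 = ((1/3)*13225 - 14522)*(1/36828) + 29392 = (13225/3 - 14522)*(1/36828) + 29392 = -30341/3*1/36828 + 29392 = -30341/110484 + 29392 = 3247315387/110484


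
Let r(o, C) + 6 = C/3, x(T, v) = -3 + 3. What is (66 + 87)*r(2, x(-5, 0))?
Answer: -918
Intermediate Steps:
x(T, v) = 0
r(o, C) = -6 + C/3
(66 + 87)*r(2, x(-5, 0)) = (66 + 87)*(-6 + (1/3)*0) = 153*(-6 + 0) = 153*(-6) = -918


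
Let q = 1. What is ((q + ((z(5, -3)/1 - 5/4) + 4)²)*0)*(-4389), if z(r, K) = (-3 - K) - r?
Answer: 0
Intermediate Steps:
z(r, K) = -3 - K - r
((q + ((z(5, -3)/1 - 5/4) + 4)²)*0)*(-4389) = ((1 + (((-3 - 1*(-3) - 1*5)/1 - 5/4) + 4)²)*0)*(-4389) = ((1 + (((-3 + 3 - 5)*1 - 5*¼) + 4)²)*0)*(-4389) = ((1 + ((-5*1 - 5/4) + 4)²)*0)*(-4389) = ((1 + ((-5 - 5/4) + 4)²)*0)*(-4389) = ((1 + (-25/4 + 4)²)*0)*(-4389) = ((1 + (-9/4)²)*0)*(-4389) = ((1 + 81/16)*0)*(-4389) = ((97/16)*0)*(-4389) = 0*(-4389) = 0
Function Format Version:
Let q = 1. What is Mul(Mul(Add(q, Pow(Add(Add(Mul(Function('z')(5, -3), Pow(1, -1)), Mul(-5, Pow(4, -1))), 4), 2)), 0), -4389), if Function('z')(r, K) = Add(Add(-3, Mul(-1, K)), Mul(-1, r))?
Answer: 0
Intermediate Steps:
Function('z')(r, K) = Add(-3, Mul(-1, K), Mul(-1, r))
Mul(Mul(Add(q, Pow(Add(Add(Mul(Function('z')(5, -3), Pow(1, -1)), Mul(-5, Pow(4, -1))), 4), 2)), 0), -4389) = Mul(Mul(Add(1, Pow(Add(Add(Mul(Add(-3, Mul(-1, -3), Mul(-1, 5)), Pow(1, -1)), Mul(-5, Pow(4, -1))), 4), 2)), 0), -4389) = Mul(Mul(Add(1, Pow(Add(Add(Mul(Add(-3, 3, -5), 1), Mul(-5, Rational(1, 4))), 4), 2)), 0), -4389) = Mul(Mul(Add(1, Pow(Add(Add(Mul(-5, 1), Rational(-5, 4)), 4), 2)), 0), -4389) = Mul(Mul(Add(1, Pow(Add(Add(-5, Rational(-5, 4)), 4), 2)), 0), -4389) = Mul(Mul(Add(1, Pow(Add(Rational(-25, 4), 4), 2)), 0), -4389) = Mul(Mul(Add(1, Pow(Rational(-9, 4), 2)), 0), -4389) = Mul(Mul(Add(1, Rational(81, 16)), 0), -4389) = Mul(Mul(Rational(97, 16), 0), -4389) = Mul(0, -4389) = 0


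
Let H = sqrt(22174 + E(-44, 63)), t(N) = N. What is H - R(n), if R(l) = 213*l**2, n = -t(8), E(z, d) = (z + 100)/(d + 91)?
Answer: -13632 + 3*sqrt(298122)/11 ≈ -13483.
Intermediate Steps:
E(z, d) = (100 + z)/(91 + d)
n = -8 (n = -1*8 = -8)
H = 3*sqrt(298122)/11 (H = sqrt(22174 + (100 - 44)/(91 + 63)) = sqrt(22174 + 56/154) = sqrt(22174 + (1/154)*56) = sqrt(22174 + 4/11) = sqrt(243918/11) = 3*sqrt(298122)/11 ≈ 148.91)
H - R(n) = 3*sqrt(298122)/11 - 213*(-8)**2 = 3*sqrt(298122)/11 - 213*64 = 3*sqrt(298122)/11 - 1*13632 = 3*sqrt(298122)/11 - 13632 = -13632 + 3*sqrt(298122)/11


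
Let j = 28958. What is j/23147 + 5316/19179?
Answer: 226144978/147978771 ≈ 1.5282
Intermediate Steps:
j/23147 + 5316/19179 = 28958/23147 + 5316/19179 = 28958*(1/23147) + 5316*(1/19179) = 28958/23147 + 1772/6393 = 226144978/147978771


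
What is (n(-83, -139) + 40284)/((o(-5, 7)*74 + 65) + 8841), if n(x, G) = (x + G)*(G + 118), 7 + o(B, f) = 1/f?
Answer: 157311/29395 ≈ 5.3516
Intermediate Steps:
o(B, f) = -7 + 1/f
n(x, G) = (118 + G)*(G + x) (n(x, G) = (G + x)*(118 + G) = (118 + G)*(G + x))
(n(-83, -139) + 40284)/((o(-5, 7)*74 + 65) + 8841) = (((-139)**2 + 118*(-139) + 118*(-83) - 139*(-83)) + 40284)/(((-7 + 1/7)*74 + 65) + 8841) = ((19321 - 16402 - 9794 + 11537) + 40284)/(((-7 + 1/7)*74 + 65) + 8841) = (4662 + 40284)/((-48/7*74 + 65) + 8841) = 44946/((-3552/7 + 65) + 8841) = 44946/(-3097/7 + 8841) = 44946/(58790/7) = 44946*(7/58790) = 157311/29395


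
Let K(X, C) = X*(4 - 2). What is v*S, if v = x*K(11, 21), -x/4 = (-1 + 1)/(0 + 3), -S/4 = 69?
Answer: 0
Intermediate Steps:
K(X, C) = 2*X (K(X, C) = X*2 = 2*X)
S = -276 (S = -4*69 = -276)
x = 0 (x = -4*(-1 + 1)/(0 + 3) = -0/3 = -4*0 = 0)
v = 0 (v = 0*(2*11) = 0*22 = 0)
v*S = 0*(-276) = 0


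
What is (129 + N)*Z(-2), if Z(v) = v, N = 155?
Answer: -568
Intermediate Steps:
(129 + N)*Z(-2) = (129 + 155)*(-2) = 284*(-2) = -568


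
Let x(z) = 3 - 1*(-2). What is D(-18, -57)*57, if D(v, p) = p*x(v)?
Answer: -16245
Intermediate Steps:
x(z) = 5 (x(z) = 3 + 2 = 5)
D(v, p) = 5*p (D(v, p) = p*5 = 5*p)
D(-18, -57)*57 = (5*(-57))*57 = -285*57 = -16245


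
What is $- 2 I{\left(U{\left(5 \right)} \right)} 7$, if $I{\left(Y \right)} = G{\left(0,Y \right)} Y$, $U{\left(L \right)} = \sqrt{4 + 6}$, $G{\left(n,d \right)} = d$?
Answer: $-140$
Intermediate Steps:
$U{\left(L \right)} = \sqrt{10}$
$I{\left(Y \right)} = Y^{2}$ ($I{\left(Y \right)} = Y Y = Y^{2}$)
$- 2 I{\left(U{\left(5 \right)} \right)} 7 = - 2 \left(\sqrt{10}\right)^{2} \cdot 7 = \left(-2\right) 10 \cdot 7 = \left(-20\right) 7 = -140$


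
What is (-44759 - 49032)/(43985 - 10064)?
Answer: -93791/33921 ≈ -2.7650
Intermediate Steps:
(-44759 - 49032)/(43985 - 10064) = -93791/33921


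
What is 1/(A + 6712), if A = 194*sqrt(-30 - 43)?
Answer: 1678/11949593 - 97*I*sqrt(73)/23899186 ≈ 0.00014042 - 3.4678e-5*I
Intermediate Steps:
A = 194*I*sqrt(73) (A = 194*sqrt(-73) = 194*(I*sqrt(73)) = 194*I*sqrt(73) ≈ 1657.5*I)
1/(A + 6712) = 1/(194*I*sqrt(73) + 6712) = 1/(6712 + 194*I*sqrt(73))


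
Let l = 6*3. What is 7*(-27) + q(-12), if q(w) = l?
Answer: -171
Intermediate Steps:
l = 18
q(w) = 18
7*(-27) + q(-12) = 7*(-27) + 18 = -189 + 18 = -171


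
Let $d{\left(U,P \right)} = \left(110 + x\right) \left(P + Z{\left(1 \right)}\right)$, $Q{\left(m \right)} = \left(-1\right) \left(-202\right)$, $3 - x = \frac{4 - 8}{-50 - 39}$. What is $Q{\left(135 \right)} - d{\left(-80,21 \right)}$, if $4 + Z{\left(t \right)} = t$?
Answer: $- \frac{162976}{89} \approx -1831.2$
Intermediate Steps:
$Z{\left(t \right)} = -4 + t$
$x = \frac{263}{89}$ ($x = 3 - \frac{4 - 8}{-50 - 39} = 3 - - \frac{4}{-89} = 3 - \left(-4\right) \left(- \frac{1}{89}\right) = 3 - \frac{4}{89} = \frac{263}{89} \approx 2.9551$)
$Q{\left(m \right)} = 202$
$d{\left(U,P \right)} = - \frac{30159}{89} + \frac{10053 P}{89}$ ($d{\left(U,P \right)} = \left(110 + \frac{263}{89}\right) \left(P + \left(-4 + 1\right)\right) = \frac{10053 \left(P - 3\right)}{89} = \frac{10053 \left(-3 + P\right)}{89} = - \frac{30159}{89} + \frac{10053 P}{89}$)
$Q{\left(135 \right)} - d{\left(-80,21 \right)} = 202 - \left(- \frac{30159}{89} + \frac{10053}{89} \cdot 21\right) = 202 - \left(- \frac{30159}{89} + \frac{211113}{89}\right) = 202 - \frac{180954}{89} = - \frac{162976}{89}$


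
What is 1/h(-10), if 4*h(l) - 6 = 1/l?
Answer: 40/59 ≈ 0.67797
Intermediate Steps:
h(l) = 3/2 + 1/(4*l)
1/h(-10) = 1/((¼)*(1 + 6*(-10))/(-10)) = 1/((¼)*(-⅒)*(1 - 60)) = 1/((¼)*(-⅒)*(-59)) = 1/(59/40) = 40/59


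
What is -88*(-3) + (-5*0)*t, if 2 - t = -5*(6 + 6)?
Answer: 264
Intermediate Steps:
t = 62 (t = 2 - (-5)*(6 + 6) = 2 - (-5)*12 = 2 - 1*(-60) = 2 + 60 = 62)
-88*(-3) + (-5*0)*t = -88*(-3) - 5*0*62 = 264 + 0*62 = 264 + 0 = 264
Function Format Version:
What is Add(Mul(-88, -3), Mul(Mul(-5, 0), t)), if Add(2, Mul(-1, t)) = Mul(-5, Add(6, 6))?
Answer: 264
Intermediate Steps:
t = 62 (t = Add(2, Mul(-1, Mul(-5, Add(6, 6)))) = Add(2, Mul(-1, Mul(-5, 12))) = Add(2, Mul(-1, -60)) = Add(2, 60) = 62)
Add(Mul(-88, -3), Mul(Mul(-5, 0), t)) = Add(Mul(-88, -3), Mul(Mul(-5, 0), 62)) = Add(264, Mul(0, 62)) = Add(264, 0) = 264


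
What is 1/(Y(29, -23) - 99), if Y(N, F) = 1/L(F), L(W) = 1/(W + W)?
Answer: -1/145 ≈ -0.0068966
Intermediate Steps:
L(W) = 1/(2*W)
Y(N, F) = 2*F (Y(N, F) = 1/(1/(2*F)) = 2*F)
1/(Y(29, -23) - 99) = 1/(2*(-23) - 99) = 1/(-46 - 99) = 1/(-145) = -1/145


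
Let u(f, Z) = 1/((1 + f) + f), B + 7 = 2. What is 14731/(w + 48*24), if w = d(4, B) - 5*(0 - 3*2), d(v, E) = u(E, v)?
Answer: 132579/10637 ≈ 12.464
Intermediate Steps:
B = -5 (B = -7 + 2 = -5)
u(f, Z) = 1/(1 + 2*f)
d(v, E) = 1/(1 + 2*E)
w = 269/9 (w = 1/(1 + 2*(-5)) - 5*(0 - 3*2) = 1/(1 - 10) - 5*(0 - 6) = 1/(-9) - 5*(-6) = -⅑ + 30 = 269/9 ≈ 29.889)
14731/(w + 48*24) = 14731/(269/9 + 48*24) = 14731/(269/9 + 1152) = 14731/(10637/9) = 14731*(9/10637) = 132579/10637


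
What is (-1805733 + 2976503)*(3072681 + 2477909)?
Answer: 6498464254300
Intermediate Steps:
(-1805733 + 2976503)*(3072681 + 2477909) = 1170770*5550590 = 6498464254300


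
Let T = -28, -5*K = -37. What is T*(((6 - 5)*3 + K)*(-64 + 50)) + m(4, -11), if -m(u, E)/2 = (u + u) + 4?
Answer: 20264/5 ≈ 4052.8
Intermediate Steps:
K = 37/5 (K = -⅕*(-37) = 37/5 ≈ 7.4000)
m(u, E) = -8 - 4*u (m(u, E) = -2*((u + u) + 4) = -2*(2*u + 4) = -2*(4 + 2*u) = -8 - 4*u)
T*(((6 - 5)*3 + K)*(-64 + 50)) + m(4, -11) = -28*((6 - 5)*3 + 37/5)*(-64 + 50) + (-8 - 4*4) = -28*(1*3 + 37/5)*(-14) + (-8 - 16) = -28*(3 + 37/5)*(-14) - 24 = -1456*(-14)/5 - 24 = -28*(-728/5) - 24 = 20384/5 - 24 = 20264/5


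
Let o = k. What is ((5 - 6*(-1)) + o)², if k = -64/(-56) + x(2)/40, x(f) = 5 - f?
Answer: 11703241/78400 ≈ 149.28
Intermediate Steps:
k = 341/280 (k = -64/(-56) + (5 - 1*2)/40 = -64*(-1/56) + (5 - 2)*(1/40) = 8/7 + 3*(1/40) = 8/7 + 3/40 = 341/280 ≈ 1.2179)
o = 341/280 ≈ 1.2179
((5 - 6*(-1)) + o)² = ((5 - 6*(-1)) + 341/280)² = ((5 + 6) + 341/280)² = (11 + 341/280)² = (3421/280)² = 11703241/78400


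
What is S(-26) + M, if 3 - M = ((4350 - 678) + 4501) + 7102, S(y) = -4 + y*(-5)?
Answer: -15146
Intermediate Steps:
S(y) = -4 - 5*y
M = -15272 (M = 3 - (((4350 - 678) + 4501) + 7102) = 3 - ((3672 + 4501) + 7102) = 3 - (8173 + 7102) = 3 - 1*15275 = 3 - 15275 = -15272)
S(-26) + M = (-4 - 5*(-26)) - 15272 = (-4 + 130) - 15272 = 126 - 15272 = -15146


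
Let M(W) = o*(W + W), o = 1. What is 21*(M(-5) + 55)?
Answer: 945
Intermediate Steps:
M(W) = 2*W (M(W) = 1*(W + W) = 1*(2*W) = 2*W)
21*(M(-5) + 55) = 21*(2*(-5) + 55) = 21*(-10 + 55) = 21*45 = 945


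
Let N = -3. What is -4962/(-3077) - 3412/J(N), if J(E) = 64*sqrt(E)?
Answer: 4962/3077 + 853*I*sqrt(3)/48 ≈ 1.6126 + 30.78*I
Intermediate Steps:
-4962/(-3077) - 3412/J(N) = -4962/(-3077) - 3412*(-I*sqrt(3)/192) = -4962*(-1/3077) - 3412*(-I*sqrt(3)/192) = 4962/3077 - 3412*(-I*sqrt(3)/192) = 4962/3077 - (-853)*I*sqrt(3)/48 = 4962/3077 + 853*I*sqrt(3)/48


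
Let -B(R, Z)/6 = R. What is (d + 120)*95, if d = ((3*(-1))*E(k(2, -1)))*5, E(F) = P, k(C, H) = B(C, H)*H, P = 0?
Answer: 11400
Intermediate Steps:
B(R, Z) = -6*R
k(C, H) = -6*C*H (k(C, H) = (-6*C)*H = -6*C*H)
E(F) = 0
d = 0 (d = ((3*(-1))*0)*5 = -3*0*5 = 0*5 = 0)
(d + 120)*95 = (0 + 120)*95 = 120*95 = 11400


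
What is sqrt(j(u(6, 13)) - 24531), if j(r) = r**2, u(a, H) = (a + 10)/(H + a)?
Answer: I*sqrt(8855435)/19 ≈ 156.62*I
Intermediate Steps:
u(a, H) = (10 + a)/(H + a)
sqrt(j(u(6, 13)) - 24531) = sqrt(((10 + 6)/(13 + 6))**2 - 24531) = sqrt((16/19)**2 - 24531) = sqrt(256/361 - 24531) = sqrt(-8855435/361) = I*sqrt(8855435)/19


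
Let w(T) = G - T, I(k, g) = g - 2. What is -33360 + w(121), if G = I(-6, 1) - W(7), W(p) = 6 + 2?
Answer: -33490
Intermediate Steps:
I(k, g) = -2 + g
W(p) = 8
G = -9 (G = (-2 + 1) - 1*8 = -1 - 8 = -9)
w(T) = -9 - T
-33360 + w(121) = -33360 + (-9 - 1*121) = -33360 + (-9 - 121) = -33360 - 130 = -33490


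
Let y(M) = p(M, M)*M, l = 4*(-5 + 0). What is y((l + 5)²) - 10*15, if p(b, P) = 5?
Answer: 975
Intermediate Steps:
l = -20 (l = 4*(-5) = -20)
y(M) = 5*M
y((l + 5)²) - 10*15 = 5*(-20 + 5)² - 10*15 = 5*(-15)² - 150 = 5*225 - 150 = 1125 - 150 = 975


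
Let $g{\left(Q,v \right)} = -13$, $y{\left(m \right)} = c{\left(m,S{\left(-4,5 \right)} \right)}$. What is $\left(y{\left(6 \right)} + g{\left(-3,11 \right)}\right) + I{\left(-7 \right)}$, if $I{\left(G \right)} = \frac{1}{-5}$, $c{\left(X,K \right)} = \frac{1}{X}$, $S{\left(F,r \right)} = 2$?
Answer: $- \frac{391}{30} \approx -13.033$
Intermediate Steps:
$y{\left(m \right)} = \frac{1}{m}$
$I{\left(G \right)} = - \frac{1}{5}$
$\left(y{\left(6 \right)} + g{\left(-3,11 \right)}\right) + I{\left(-7 \right)} = \left(\frac{1}{6} - 13\right) - \frac{1}{5} = - \frac{77}{6} - \frac{1}{5} = - \frac{391}{30}$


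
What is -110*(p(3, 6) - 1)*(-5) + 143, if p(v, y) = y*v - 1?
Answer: 8943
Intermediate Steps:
p(v, y) = -1 + v*y (p(v, y) = v*y - 1 = -1 + v*y)
-110*(p(3, 6) - 1)*(-5) + 143 = -110*((-1 + 3*6) - 1)*(-5) + 143 = -110*((-1 + 18) - 1)*(-5) + 143 = -110*(17 - 1)*(-5) + 143 = -1760*(-5) + 143 = -110*(-80) + 143 = 8800 + 143 = 8943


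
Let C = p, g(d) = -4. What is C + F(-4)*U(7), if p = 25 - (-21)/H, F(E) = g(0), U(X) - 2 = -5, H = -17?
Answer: 608/17 ≈ 35.765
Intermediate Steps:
U(X) = -3 (U(X) = 2 - 5 = -3)
F(E) = -4
p = 404/17 (p = 25 - (-21)/(-17) = 25 - (-21)*(-1)/17 = 25 - 1*21/17 = 25 - 21/17 = 404/17 ≈ 23.765)
C = 404/17 ≈ 23.765
C + F(-4)*U(7) = 404/17 - 4*(-3) = 404/17 + 12 = 608/17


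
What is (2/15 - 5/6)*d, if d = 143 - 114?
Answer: -203/10 ≈ -20.300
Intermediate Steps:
d = 29
(2/15 - 5/6)*d = (2/15 - 5/6)*29 = (2*(1/15) - 5*⅙)*29 = (2/15 - ⅚)*29 = -7/10*29 = -203/10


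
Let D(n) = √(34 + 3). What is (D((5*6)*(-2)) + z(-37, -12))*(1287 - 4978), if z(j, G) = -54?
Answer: 199314 - 3691*√37 ≈ 1.7686e+5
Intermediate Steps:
D(n) = √37
(D((5*6)*(-2)) + z(-37, -12))*(1287 - 4978) = (√37 - 54)*(1287 - 4978) = (-54 + √37)*(-3691) = 199314 - 3691*√37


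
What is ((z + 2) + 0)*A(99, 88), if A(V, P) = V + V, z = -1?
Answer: 198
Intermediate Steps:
A(V, P) = 2*V
((z + 2) + 0)*A(99, 88) = ((-1 + 2) + 0)*(2*99) = (1 + 0)*198 = 1*198 = 198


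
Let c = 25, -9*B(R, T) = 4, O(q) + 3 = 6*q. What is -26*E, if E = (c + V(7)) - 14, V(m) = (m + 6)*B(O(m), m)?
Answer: -1222/9 ≈ -135.78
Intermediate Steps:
O(q) = -3 + 6*q
B(R, T) = -4/9 (B(R, T) = -1/9*4 = -4/9)
V(m) = -8/3 - 4*m/9 (V(m) = (m + 6)*(-4/9) = (6 + m)*(-4/9) = -8/3 - 4*m/9)
E = 47/9 (E = (25 + (-8/3 - 4/9*7)) - 14 = (25 + (-8/3 - 28/9)) - 14 = (25 - 52/9) - 14 = 173/9 - 14 = 47/9 ≈ 5.2222)
-26*E = -26*47/9 = -1222/9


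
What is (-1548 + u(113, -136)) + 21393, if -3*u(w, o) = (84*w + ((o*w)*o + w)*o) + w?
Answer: 284311826/3 ≈ 9.4771e+7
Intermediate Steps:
u(w, o) = -85*w/3 - o*(w + w*o²)/3 (u(w, o) = -((84*w + ((o*w)*o + w)*o) + w)/3 = -((84*w + (w*o² + w)*o) + w)/3 = -((84*w + (w + w*o²)*o) + w)/3 = -((84*w + o*(w + w*o²)) + w)/3 = -(85*w + o*(w + w*o²))/3 = -85*w/3 - o*(w + w*o²)/3)
(-1548 + u(113, -136)) + 21393 = (-1548 - ⅓*113*(85 - 136 + (-136)³)) + 21393 = (-1548 - ⅓*113*(85 - 136 - 2515456)) + 21393 = (-1548 - ⅓*113*(-2515507)) + 21393 = (-1548 + 284252291/3) + 21393 = 284247647/3 + 21393 = 284311826/3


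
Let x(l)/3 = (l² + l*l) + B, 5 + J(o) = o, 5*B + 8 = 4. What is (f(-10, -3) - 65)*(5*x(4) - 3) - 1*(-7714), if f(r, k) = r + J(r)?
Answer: -34136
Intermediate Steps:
B = -⅘ (B = -8/5 + (⅕)*4 = -8/5 + ⅘ = -⅘ ≈ -0.80000)
J(o) = -5 + o
f(r, k) = -5 + 2*r (f(r, k) = r + (-5 + r) = -5 + 2*r)
x(l) = -12/5 + 6*l² (x(l) = 3*((l² + l*l) - ⅘) = 3*((l² + l²) - ⅘) = 3*(2*l² - ⅘) = 3*(-⅘ + 2*l²) = -12/5 + 6*l²)
(f(-10, -3) - 65)*(5*x(4) - 3) - 1*(-7714) = ((-5 + 2*(-10)) - 65)*(5*(-12/5 + 6*4²) - 3) - 1*(-7714) = ((-5 - 20) - 65)*(5*(-12/5 + 6*16) - 3) + 7714 = (-25 - 65)*(5*(-12/5 + 96) - 3) + 7714 = -90*(5*(468/5) - 3) + 7714 = -90*(468 - 3) + 7714 = -90*465 + 7714 = -41850 + 7714 = -34136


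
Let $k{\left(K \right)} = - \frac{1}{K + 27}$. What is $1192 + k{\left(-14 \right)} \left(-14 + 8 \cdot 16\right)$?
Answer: $\frac{15382}{13} \approx 1183.2$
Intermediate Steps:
$k{\left(K \right)} = - \frac{1}{27 + K}$
$1192 + k{\left(-14 \right)} \left(-14 + 8 \cdot 16\right) = 1192 + - \frac{1}{27 - 14} \left(-14 + 8 \cdot 16\right) = 1192 + - \frac{1}{13} \left(-14 + 128\right) = 1192 + \left(-1\right) \frac{1}{13} \cdot 114 = 1192 - \frac{114}{13} = \frac{15382}{13}$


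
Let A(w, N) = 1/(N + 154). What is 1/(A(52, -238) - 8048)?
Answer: -84/676033 ≈ -0.00012425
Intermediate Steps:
A(w, N) = 1/(154 + N)
1/(A(52, -238) - 8048) = 1/(1/(154 - 238) - 8048) = 1/(1/(-84) - 8048) = 1/(-1/84 - 8048) = 1/(-676033/84) = -84/676033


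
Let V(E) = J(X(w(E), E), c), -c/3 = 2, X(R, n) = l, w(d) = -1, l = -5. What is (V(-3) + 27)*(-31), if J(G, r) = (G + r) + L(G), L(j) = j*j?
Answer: -1271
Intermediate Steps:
X(R, n) = -5
L(j) = j²
c = -6 (c = -3*2 = -6)
J(G, r) = G + r + G² (J(G, r) = (G + r) + G² = G + r + G²)
V(E) = 14 (V(E) = -5 - 6 + (-5)² = -5 - 6 + 25 = 14)
(V(-3) + 27)*(-31) = (14 + 27)*(-31) = 41*(-31) = -1271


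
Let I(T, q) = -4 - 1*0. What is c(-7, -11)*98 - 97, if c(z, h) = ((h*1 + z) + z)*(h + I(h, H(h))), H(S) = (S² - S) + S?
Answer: 36653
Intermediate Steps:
H(S) = S²
I(T, q) = -4 (I(T, q) = -4 + 0 = -4)
c(z, h) = (-4 + h)*(h + 2*z) (c(z, h) = ((h*1 + z) + z)*(h - 4) = ((h + z) + z)*(-4 + h) = (h + 2*z)*(-4 + h) = (-4 + h)*(h + 2*z))
c(-7, -11)*98 - 97 = ((-11)² - 8*(-7) - 4*(-11) + 2*(-11)*(-7))*98 - 97 = (121 + 56 + 44 + 154)*98 - 97 = 375*98 - 97 = 36750 - 97 = 36653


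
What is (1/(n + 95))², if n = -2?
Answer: 1/8649 ≈ 0.00011562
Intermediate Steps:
(1/(n + 95))² = (1/(-2 + 95))² = (1/93)² = 1/8649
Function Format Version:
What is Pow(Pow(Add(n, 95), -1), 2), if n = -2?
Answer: Rational(1, 8649) ≈ 0.00011562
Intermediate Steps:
Pow(Pow(Add(n, 95), -1), 2) = Pow(Pow(Add(-2, 95), -1), 2) = Pow(Pow(93, -1), 2) = Pow(Rational(1, 93), 2) = Rational(1, 8649)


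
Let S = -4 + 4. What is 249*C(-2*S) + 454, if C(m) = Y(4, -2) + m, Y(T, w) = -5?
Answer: -791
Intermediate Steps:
S = 0
C(m) = -5 + m
249*C(-2*S) + 454 = 249*(-5 - 2*0) + 454 = 249*(-5 + 0) + 454 = 249*(-5) + 454 = -1245 + 454 = -791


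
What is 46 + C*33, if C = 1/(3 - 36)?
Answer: 45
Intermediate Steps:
C = -1/33 (C = 1/(-33) = -1/33 ≈ -0.030303)
46 + C*33 = 46 - 1/33*33 = 46 - 1 = 45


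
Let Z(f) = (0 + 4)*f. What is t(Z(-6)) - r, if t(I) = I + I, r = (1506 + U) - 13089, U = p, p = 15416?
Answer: -3881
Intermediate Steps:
Z(f) = 4*f
U = 15416
r = 3833 (r = (1506 + 15416) - 13089 = 16922 - 13089 = 3833)
t(I) = 2*I
t(Z(-6)) - r = 2*(4*(-6)) - 1*3833 = 2*(-24) - 3833 = -48 - 3833 = -3881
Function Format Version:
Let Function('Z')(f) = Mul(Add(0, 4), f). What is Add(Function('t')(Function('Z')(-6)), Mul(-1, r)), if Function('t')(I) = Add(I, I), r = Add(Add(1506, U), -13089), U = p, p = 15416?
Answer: -3881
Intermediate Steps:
Function('Z')(f) = Mul(4, f)
U = 15416
r = 3833 (r = Add(Add(1506, 15416), -13089) = Add(16922, -13089) = 3833)
Function('t')(I) = Mul(2, I)
Add(Function('t')(Function('Z')(-6)), Mul(-1, r)) = Add(Mul(2, Mul(4, -6)), Mul(-1, 3833)) = Add(Mul(2, -24), -3833) = Add(-48, -3833) = -3881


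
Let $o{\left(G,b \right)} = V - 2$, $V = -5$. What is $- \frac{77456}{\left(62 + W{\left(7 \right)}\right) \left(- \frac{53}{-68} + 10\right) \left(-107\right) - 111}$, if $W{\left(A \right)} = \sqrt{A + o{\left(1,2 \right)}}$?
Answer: $\frac{2633504}{2435135} \approx 1.0815$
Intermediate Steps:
$o{\left(G,b \right)} = -7$ ($o{\left(G,b \right)} = -5 - 2 = -7$)
$W{\left(A \right)} = \sqrt{-7 + A}$ ($W{\left(A \right)} = \sqrt{A - 7} = \sqrt{-7 + A}$)
$- \frac{77456}{\left(62 + W{\left(7 \right)}\right) \left(- \frac{53}{-68} + 10\right) \left(-107\right) - 111} = - \frac{77456}{\left(62 + \sqrt{-7 + 7}\right) \left(- \frac{53}{-68} + 10\right) \left(-107\right) - 111} = - \frac{77456}{\left(62 + \sqrt{0}\right) \left(\left(-53\right) \left(- \frac{1}{68}\right) + 10\right) \left(-107\right) - 111} = - \frac{77456}{\left(62 + 0\right) \left(\frac{53}{68} + 10\right) \left(-107\right) - 111} = - \frac{77456}{62 \cdot \frac{733}{68} \left(-107\right) - 111} = - \frac{77456}{\frac{22723}{34} \left(-107\right) - 111} = - \frac{77456}{- \frac{2431361}{34} - 111} = - \frac{77456}{- \frac{2435135}{34}} = \left(-77456\right) \left(- \frac{34}{2435135}\right) = \frac{2633504}{2435135}$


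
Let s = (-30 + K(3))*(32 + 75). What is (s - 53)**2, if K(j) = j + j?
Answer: 6869641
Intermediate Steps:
K(j) = 2*j
s = -2568 (s = (-30 + 2*3)*(32 + 75) = (-30 + 6)*107 = -24*107 = -2568)
(s - 53)**2 = (-2568 - 53)**2 = (-2621)**2 = 6869641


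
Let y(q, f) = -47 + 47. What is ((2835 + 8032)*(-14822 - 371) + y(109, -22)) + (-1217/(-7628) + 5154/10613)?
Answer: -13366018312521351/80955964 ≈ -1.6510e+8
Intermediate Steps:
y(q, f) = 0
((2835 + 8032)*(-14822 - 371) + y(109, -22)) + (-1217/(-7628) + 5154/10613) = ((2835 + 8032)*(-14822 - 371) + 0) + (-1217/(-7628) + 5154/10613) = (10867*(-15193) + 0) + (-1217*(-1/7628) + 5154*(1/10613)) = (-165102331 + 0) + (1217/7628 + 5154/10613) = -165102331 + 52230733/80955964 = -13366018312521351/80955964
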